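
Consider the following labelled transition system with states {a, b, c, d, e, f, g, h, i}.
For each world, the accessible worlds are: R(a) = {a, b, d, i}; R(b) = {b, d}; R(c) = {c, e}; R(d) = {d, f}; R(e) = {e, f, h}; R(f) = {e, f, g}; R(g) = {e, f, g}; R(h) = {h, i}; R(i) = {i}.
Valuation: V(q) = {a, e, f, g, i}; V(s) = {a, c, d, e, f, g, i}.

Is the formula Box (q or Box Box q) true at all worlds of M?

No

Let φ = Box (q or Box Box q). Evaluate φ at each world:
  a (successors {a, b, d, i}): φ is false.
  b (successors {b, d}): φ is false.
  c (successors {c, e}): φ is false.
  d (successors {d, f}): φ is false.
  e (successors {e, f, h}): φ is false.
  f (successors {e, f, g}): φ is true.
  g (successors {e, f, g}): φ is true.
  h (successors {h, i}): φ is false.
  i (successors {i}): φ is true.
Detail at a (counterexample):
  At a: Box (q or Box Box q) requires q or Box Box q at every successor {a, b, d, i}.
    q or Box Box q fails at b, so Box (q or Box Box q) is false at a.
      At b: q is false, Box Box q is false, so q or Box Box q is false.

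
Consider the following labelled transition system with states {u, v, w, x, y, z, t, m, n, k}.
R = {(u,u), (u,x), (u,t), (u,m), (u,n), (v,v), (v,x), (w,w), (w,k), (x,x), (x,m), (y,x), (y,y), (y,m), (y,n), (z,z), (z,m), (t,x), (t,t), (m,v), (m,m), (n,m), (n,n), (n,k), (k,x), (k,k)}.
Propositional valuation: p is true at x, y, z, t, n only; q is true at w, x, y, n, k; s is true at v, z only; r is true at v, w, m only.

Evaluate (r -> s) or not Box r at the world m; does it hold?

At m: r -> s is false, not Box r is false, so (r -> s) or not Box r is false.
  At m: Box r is true, so not Box r is false.
    At m: Box r requires r at every successor {v, m}.
      At v: r is true.
      At m: r is true.
    So Box r is true at m.

No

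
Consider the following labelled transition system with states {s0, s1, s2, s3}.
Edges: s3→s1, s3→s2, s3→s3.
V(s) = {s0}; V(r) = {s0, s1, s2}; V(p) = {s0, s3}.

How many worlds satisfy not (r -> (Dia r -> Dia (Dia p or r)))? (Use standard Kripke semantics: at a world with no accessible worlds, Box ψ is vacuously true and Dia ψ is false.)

Let φ = not (r -> (Dia r -> Dia (Dia p or r))). Evaluate φ at each world:
  s0 (successors ∅): φ is false.
  s1 (successors ∅): φ is false.
  s2 (successors ∅): φ is false.
  s3 (successors {s1, s2, s3}): φ is false.
For instance, at s3:
  At s3: r -> (Dia r -> Dia (Dia p or r)) is true, so not (r -> (Dia r -> Dia (Dia p or r))) is false.
    At s3: r is false, Dia r -> Dia (Dia p or r) is true, so r -> (Dia r -> Dia (Dia p or r)) is true.
      At s3: Dia r is true, Dia (Dia p or r) is true, so Dia r -> Dia (Dia p or r) is true.
Satisfying worlds: none.

0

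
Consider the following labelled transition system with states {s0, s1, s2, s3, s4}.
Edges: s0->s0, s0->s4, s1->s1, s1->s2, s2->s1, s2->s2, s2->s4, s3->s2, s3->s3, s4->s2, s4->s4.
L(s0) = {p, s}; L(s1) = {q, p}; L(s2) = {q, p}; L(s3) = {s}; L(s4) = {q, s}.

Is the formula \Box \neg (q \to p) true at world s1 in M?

No

At s1: \Box \neg (q \to p) requires \neg (q \to p) at every successor {s1, s2}.
  \neg (q \to p) fails at s1, so \Box \neg (q \to p) is false at s1.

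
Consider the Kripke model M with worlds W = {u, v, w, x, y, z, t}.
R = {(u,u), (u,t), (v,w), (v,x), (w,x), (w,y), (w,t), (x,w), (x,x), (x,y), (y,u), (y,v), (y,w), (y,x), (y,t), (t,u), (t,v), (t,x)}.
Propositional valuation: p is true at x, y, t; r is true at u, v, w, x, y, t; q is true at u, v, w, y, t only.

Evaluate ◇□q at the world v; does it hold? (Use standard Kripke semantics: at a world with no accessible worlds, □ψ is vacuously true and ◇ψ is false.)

At v: ◇□q requires □q at some successor in {w, x}.
  At w: □q is false.
  At x: □q is false.
So ◇□q is false at v.

No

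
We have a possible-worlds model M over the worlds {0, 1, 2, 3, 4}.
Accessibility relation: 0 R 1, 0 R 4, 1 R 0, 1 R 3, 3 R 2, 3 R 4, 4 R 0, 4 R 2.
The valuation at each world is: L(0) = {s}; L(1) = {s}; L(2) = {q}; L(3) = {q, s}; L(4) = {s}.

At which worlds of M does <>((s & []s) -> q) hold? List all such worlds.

Let φ = <>((s & []s) -> q). Evaluate φ at each world:
  0 (successors {1, 4}): φ is true.
  1 (successors {0, 3}): φ is true.
  2 (successors ∅): φ is false.
  3 (successors {2, 4}): φ is true.
  4 (successors {0, 2}): φ is true.
For instance, at 1:
  At 1: <>((s & []s) -> q) requires (s & []s) -> q at some successor in {0, 3}.
    (s & []s) -> q holds at 3, so <>((s & []s) -> q) is true at 1.
      At 3: s & []s is false, q is true, so (s & []s) -> q is true.
Satisfying worlds: {0, 1, 3, 4}

0, 1, 3, 4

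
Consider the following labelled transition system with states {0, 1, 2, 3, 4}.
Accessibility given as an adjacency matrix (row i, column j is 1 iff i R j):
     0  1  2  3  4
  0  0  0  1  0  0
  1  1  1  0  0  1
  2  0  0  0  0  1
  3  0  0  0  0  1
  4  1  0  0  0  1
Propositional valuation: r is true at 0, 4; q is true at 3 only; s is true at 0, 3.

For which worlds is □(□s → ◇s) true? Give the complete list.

Let φ = □(□s → ◇s). Evaluate φ at each world:
  0 (successors {2}): φ is true.
  1 (successors {0, 1, 4}): φ is true.
  2 (successors {4}): φ is true.
  3 (successors {4}): φ is true.
  4 (successors {0, 4}): φ is true.
For instance, at 2:
  At 2: □(□s → ◇s) requires □s → ◇s at every successor {4}.
      At 4: □s is false, ◇s is true, so □s → ◇s is true.
  So □(□s → ◇s) is true at 2.
Satisfying worlds: {0, 1, 2, 3, 4}

0, 1, 2, 3, 4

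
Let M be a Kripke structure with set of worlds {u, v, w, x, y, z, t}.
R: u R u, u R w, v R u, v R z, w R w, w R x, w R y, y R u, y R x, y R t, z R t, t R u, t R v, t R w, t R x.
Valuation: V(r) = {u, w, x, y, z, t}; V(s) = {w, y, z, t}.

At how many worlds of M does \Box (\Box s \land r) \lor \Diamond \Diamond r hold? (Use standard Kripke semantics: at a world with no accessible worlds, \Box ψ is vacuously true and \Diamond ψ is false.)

7

Let φ = \Box (\Box s \land r) \lor \Diamond \Diamond r. Evaluate φ at each world:
  u (successors {u, w}): φ is true.
  v (successors {u, z}): φ is true.
  w (successors {w, x, y}): φ is true.
  x (successors ∅): φ is true.
  y (successors {u, x, t}): φ is true.
  z (successors {t}): φ is true.
  t (successors {u, v, w, x}): φ is true.
For instance, at t:
  At t: \Box (\Box s \land r) is false, \Diamond \Diamond r is true, so \Box (\Box s \land r) \lor \Diamond \Diamond r is true.
    At t: \Box (\Box s \land r) requires \Box s \land r at every successor {u, v, w, x}.
      \Box s \land r fails at u, so \Box (\Box s \land r) is false at t.
    At t: \Diamond \Diamond r requires \Diamond r at some successor in {u, v, w, x}.
      \Diamond r holds at u, so \Diamond \Diamond r is true at t.
Satisfying worlds: {u, v, w, x, y, z, t}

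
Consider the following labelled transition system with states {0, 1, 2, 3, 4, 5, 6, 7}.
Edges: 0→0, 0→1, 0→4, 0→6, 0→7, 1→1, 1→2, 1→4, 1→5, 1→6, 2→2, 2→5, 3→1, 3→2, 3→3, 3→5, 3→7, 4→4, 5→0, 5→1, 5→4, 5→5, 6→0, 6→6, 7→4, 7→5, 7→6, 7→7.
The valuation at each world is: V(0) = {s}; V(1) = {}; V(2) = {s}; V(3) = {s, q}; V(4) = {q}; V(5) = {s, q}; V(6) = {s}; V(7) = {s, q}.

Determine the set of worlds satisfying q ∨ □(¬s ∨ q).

3, 4, 5, 7

Let φ = q ∨ □(¬s ∨ q). Evaluate φ at each world:
  0 (successors {0, 1, 4, 6, 7}): φ is false.
  1 (successors {1, 2, 4, 5, 6}): φ is false.
  2 (successors {2, 5}): φ is false.
  3 (successors {1, 2, 3, 5, 7}): φ is true.
  4 (successors {4}): φ is true.
  5 (successors {0, 1, 4, 5}): φ is true.
  6 (successors {0, 6}): φ is false.
  7 (successors {4, 5, 6, 7}): φ is true.
For instance, at 7:
  At 7: q is true, □(¬s ∨ q) is false, so q ∨ □(¬s ∨ q) is true.
    At 7: □(¬s ∨ q) requires ¬s ∨ q at every successor {4, 5, 6, 7}.
      ¬s ∨ q fails at 6, so □(¬s ∨ q) is false at 7.
Satisfying worlds: {3, 4, 5, 7}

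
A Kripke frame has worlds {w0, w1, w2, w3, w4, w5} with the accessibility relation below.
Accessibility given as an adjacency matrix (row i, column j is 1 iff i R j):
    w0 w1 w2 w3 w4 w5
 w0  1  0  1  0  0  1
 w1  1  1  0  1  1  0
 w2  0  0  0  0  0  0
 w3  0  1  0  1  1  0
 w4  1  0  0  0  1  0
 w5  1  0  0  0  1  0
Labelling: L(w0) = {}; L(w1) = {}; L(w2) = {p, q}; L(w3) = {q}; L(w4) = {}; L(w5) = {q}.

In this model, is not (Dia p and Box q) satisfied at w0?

Yes

At w0: Dia p and Box q is false, so not (Dia p and Box q) is true.
  At w0: Dia p is true, Box q is false, so Dia p and Box q is false.
    At w0: Dia p requires p at some successor in {w0, w2, w5}.
      p holds at w2, so Dia p is true at w0.
    At w0: Box q requires q at every successor {w0, w2, w5}.
      q fails at w0, so Box q is false at w0.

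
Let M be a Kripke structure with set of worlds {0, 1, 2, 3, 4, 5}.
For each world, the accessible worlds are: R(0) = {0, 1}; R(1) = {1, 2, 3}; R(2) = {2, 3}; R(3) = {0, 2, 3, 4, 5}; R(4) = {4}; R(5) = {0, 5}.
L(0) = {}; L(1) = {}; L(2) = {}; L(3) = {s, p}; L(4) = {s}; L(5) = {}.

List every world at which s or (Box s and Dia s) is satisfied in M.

3, 4

Let φ = s or (Box s and Dia s). Evaluate φ at each world:
  0 (successors {0, 1}): φ is false.
  1 (successors {1, 2, 3}): φ is false.
  2 (successors {2, 3}): φ is false.
  3 (successors {0, 2, 3, 4, 5}): φ is true.
  4 (successors {4}): φ is true.
  5 (successors {0, 5}): φ is false.
For instance, at 2:
  At 2: s is false, Box s and Dia s is false, so s or (Box s and Dia s) is false.
    At 2: Box s is false, Dia s is true, so Box s and Dia s is false.
      At 2: Box s requires s at every successor {2, 3}.
        s fails at 2, so Box s is false at 2.
      At 2: Dia s requires s at some successor in {2, 3}.
        s holds at 3, so Dia s is true at 2.
Satisfying worlds: {3, 4}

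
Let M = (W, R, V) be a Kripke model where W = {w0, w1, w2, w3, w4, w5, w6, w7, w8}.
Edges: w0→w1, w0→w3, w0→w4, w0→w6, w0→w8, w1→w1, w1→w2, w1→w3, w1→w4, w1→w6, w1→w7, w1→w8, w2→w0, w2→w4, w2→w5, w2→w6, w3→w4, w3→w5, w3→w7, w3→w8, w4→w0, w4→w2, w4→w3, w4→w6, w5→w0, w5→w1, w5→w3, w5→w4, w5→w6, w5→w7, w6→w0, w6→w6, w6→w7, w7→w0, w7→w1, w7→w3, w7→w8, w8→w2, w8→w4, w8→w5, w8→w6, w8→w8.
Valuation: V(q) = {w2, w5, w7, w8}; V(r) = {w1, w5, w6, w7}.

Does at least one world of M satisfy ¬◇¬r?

No

Recall that ◇ψ holds at a world iff ψ holds at some accessible world.
Let φ = ¬◇¬r. Evaluate φ at each world:
  w0 (successors {w1, w3, w4, w6, w8}): φ is false.
  w1 (successors {w1, w2, w3, w4, w6, w7, w8}): φ is false.
  w2 (successors {w0, w4, w5, w6}): φ is false.
  w3 (successors {w4, w5, w7, w8}): φ is false.
  w4 (successors {w0, w2, w3, w6}): φ is false.
  w5 (successors {w0, w1, w3, w4, w6, w7}): φ is false.
  w6 (successors {w0, w6, w7}): φ is false.
  w7 (successors {w0, w1, w3, w8}): φ is false.
  w8 (successors {w2, w4, w5, w6, w8}): φ is false.
For instance, at w6:
  At w6: ◇¬r is true, so ¬◇¬r is false.
    At w6: ◇¬r requires ¬r at some successor in {w0, w6, w7}.
      ¬r holds at w0, so ◇¬r is true at w6.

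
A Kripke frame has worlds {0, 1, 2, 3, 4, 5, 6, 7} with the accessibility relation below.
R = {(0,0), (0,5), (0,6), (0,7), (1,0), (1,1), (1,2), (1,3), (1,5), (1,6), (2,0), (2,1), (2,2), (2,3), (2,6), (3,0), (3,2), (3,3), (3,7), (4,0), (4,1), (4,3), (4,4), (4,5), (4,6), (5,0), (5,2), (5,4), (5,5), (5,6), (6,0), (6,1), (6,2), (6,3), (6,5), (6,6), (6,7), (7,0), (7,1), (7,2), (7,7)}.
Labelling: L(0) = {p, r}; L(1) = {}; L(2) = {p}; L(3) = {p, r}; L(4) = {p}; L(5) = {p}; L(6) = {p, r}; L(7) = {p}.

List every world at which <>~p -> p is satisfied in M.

0, 2, 3, 4, 5, 6, 7

Let φ = <>~p -> p. Evaluate φ at each world:
  0 (successors {0, 5, 6, 7}): φ is true.
  1 (successors {0, 1, 2, 3, 5, 6}): φ is false.
  2 (successors {0, 1, 2, 3, 6}): φ is true.
  3 (successors {0, 2, 3, 7}): φ is true.
  4 (successors {0, 1, 3, 4, 5, 6}): φ is true.
  5 (successors {0, 2, 4, 5, 6}): φ is true.
  6 (successors {0, 1, 2, 3, 5, 6, 7}): φ is true.
  7 (successors {0, 1, 2, 7}): φ is true.
For instance, at 3:
  At 3: <>~p is false, p is true, so <>~p -> p is true.
    At 3: <>~p requires ~p at some successor in {0, 2, 3, 7}.
      At 0: ~p is false.
      At 2: ~p is false.
      At 3: ~p is false.
      At 7: ~p is false.
    So <>~p is false at 3.
Satisfying worlds: {0, 2, 3, 4, 5, 6, 7}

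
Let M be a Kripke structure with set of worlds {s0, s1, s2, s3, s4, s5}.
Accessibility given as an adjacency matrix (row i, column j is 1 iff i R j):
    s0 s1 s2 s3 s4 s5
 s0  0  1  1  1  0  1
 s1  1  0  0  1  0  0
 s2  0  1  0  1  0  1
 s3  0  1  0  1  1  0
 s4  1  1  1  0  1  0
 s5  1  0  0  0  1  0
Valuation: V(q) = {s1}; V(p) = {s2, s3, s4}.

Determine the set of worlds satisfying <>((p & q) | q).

s0, s2, s3, s4

Let φ = <>((p & q) | q). Evaluate φ at each world:
  s0 (successors {s1, s2, s3, s5}): φ is true.
  s1 (successors {s0, s3}): φ is false.
  s2 (successors {s1, s3, s5}): φ is true.
  s3 (successors {s1, s3, s4}): φ is true.
  s4 (successors {s0, s1, s2, s4}): φ is true.
  s5 (successors {s0, s4}): φ is false.
For instance, at s3:
  At s3: <>((p & q) | q) requires (p & q) | q at some successor in {s1, s3, s4}.
    (p & q) | q holds at s1, so <>((p & q) | q) is true at s3.
Satisfying worlds: {s0, s2, s3, s4}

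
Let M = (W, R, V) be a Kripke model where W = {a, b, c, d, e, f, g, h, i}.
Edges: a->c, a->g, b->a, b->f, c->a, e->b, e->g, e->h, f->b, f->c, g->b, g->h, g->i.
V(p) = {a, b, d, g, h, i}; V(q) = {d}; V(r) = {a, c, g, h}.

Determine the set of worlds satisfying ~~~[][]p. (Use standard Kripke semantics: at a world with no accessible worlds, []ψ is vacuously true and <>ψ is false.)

b, c, e, f, g

Let φ = ~~~[][]p. Evaluate φ at each world:
  a (successors {c, g}): φ is false.
  b (successors {a, f}): φ is true.
  c (successors {a}): φ is true.
  d (successors ∅): φ is false.
  e (successors {b, g, h}): φ is true.
  f (successors {b, c}): φ is true.
  g (successors {b, h, i}): φ is true.
  h (successors ∅): φ is false.
  i (successors ∅): φ is false.
For instance, at c:
  At c: ~~[][]p is false, so ~~~[][]p is true.
    At c: ~[][]p is true, so ~~[][]p is false.
      At c: [][]p is false, so ~[][]p is true.
Satisfying worlds: {b, c, e, f, g}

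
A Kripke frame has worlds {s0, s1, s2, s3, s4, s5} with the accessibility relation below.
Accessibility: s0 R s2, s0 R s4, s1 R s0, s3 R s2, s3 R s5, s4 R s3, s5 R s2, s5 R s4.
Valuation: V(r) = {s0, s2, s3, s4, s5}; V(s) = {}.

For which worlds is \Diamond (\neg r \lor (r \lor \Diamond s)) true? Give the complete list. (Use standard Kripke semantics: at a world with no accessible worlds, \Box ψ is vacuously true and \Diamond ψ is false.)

s0, s1, s3, s4, s5

Let φ = \Diamond (\neg r \lor (r \lor \Diamond s)). Evaluate φ at each world:
  s0 (successors {s2, s4}): φ is true.
  s1 (successors {s0}): φ is true.
  s2 (successors ∅): φ is false.
  s3 (successors {s2, s5}): φ is true.
  s4 (successors {s3}): φ is true.
  s5 (successors {s2, s4}): φ is true.
For instance, at s5:
  At s5: \Diamond (\neg r \lor (r \lor \Diamond s)) requires \neg r \lor (r \lor \Diamond s) at some successor in {s2, s4}.
    \neg r \lor (r \lor \Diamond s) holds at s2, so \Diamond (\neg r \lor (r \lor \Diamond s)) is true at s5.
      At s2: \neg r is false, r \lor \Diamond s is true, so \neg r \lor (r \lor \Diamond s) is true.
Satisfying worlds: {s0, s1, s3, s4, s5}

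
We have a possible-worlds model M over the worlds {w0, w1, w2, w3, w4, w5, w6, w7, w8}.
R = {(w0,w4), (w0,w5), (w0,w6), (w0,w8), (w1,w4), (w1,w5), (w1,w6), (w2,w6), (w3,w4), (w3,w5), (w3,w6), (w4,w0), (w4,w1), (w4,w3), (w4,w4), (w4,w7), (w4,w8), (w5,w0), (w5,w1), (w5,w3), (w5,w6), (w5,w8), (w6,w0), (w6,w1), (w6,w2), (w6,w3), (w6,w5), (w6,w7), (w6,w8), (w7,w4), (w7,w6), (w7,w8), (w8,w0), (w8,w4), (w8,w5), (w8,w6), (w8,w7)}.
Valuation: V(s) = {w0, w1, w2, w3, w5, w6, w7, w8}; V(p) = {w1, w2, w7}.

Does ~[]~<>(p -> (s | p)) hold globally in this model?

Let φ = ~[]~<>(p -> (s | p)). Evaluate φ at each world:
  w0 (successors {w4, w5, w6, w8}): φ is true.
  w1 (successors {w4, w5, w6}): φ is true.
  w2 (successors {w6}): φ is true.
  w3 (successors {w4, w5, w6}): φ is true.
  w4 (successors {w0, w1, w3, w4, w7, w8}): φ is true.
  w5 (successors {w0, w1, w3, w6, w8}): φ is true.
  w6 (successors {w0, w1, w2, w3, w5, w7, w8}): φ is true.
  w7 (successors {w4, w6, w8}): φ is true.
  w8 (successors {w0, w4, w5, w6, w7}): φ is true.
For instance, at w3:
  At w3: []~<>(p -> (s | p)) is false, so ~[]~<>(p -> (s | p)) is true.
    At w3: []~<>(p -> (s | p)) requires ~<>(p -> (s | p)) at every successor {w4, w5, w6}.
      ~<>(p -> (s | p)) fails at w4, so []~<>(p -> (s | p)) is false at w3.

Yes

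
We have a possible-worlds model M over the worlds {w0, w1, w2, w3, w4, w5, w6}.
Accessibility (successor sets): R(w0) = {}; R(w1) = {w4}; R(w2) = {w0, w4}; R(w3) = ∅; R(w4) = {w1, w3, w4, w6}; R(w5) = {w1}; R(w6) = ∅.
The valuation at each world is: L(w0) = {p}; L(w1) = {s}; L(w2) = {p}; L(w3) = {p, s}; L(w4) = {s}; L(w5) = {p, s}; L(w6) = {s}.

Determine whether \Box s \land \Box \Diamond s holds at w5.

At w5: \Box s is true, \Box \Diamond s is true, so \Box s \land \Box \Diamond s is true.
  At w5: \Box s requires s at every successor {w1}.
    At w1: s is true.
  So \Box s is true at w5.
  At w5: \Box \Diamond s requires \Diamond s at every successor {w1}.
      At w1: \Diamond s requires s at some successor in {w4}.
        s holds at w4, so \Diamond s is true at w1.
  So \Box \Diamond s is true at w5.

Yes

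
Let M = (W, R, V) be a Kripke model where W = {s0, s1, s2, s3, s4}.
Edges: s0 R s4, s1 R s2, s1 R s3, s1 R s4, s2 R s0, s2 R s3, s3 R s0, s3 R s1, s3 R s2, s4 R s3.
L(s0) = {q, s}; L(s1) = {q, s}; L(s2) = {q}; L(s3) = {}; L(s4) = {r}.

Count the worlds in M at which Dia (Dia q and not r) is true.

Let φ = Dia (Dia q and not r). Evaluate φ at each world:
  s0 (successors {s4}): φ is false.
  s1 (successors {s2, s3, s4}): φ is true.
  s2 (successors {s0, s3}): φ is true.
  s3 (successors {s0, s1, s2}): φ is true.
  s4 (successors {s3}): φ is true.
For instance, at s3:
  At s3: Dia (Dia q and not r) requires Dia q and not r at some successor in {s0, s1, s2}.
    Dia q and not r holds at s1, so Dia (Dia q and not r) is true at s3.
      At s1: Dia q is true, not r is true, so Dia q and not r is true.
Satisfying worlds: {s1, s2, s3, s4}

4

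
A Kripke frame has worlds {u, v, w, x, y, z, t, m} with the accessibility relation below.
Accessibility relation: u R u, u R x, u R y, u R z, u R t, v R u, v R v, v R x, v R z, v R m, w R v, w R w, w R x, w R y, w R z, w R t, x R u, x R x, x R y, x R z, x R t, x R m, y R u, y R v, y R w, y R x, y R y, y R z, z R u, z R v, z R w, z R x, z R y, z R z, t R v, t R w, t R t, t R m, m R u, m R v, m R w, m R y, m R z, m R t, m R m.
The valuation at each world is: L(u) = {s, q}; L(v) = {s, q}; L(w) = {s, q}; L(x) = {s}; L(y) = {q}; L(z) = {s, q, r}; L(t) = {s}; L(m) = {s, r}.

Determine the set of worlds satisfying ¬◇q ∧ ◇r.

none

Let φ = ¬◇q ∧ ◇r. Evaluate φ at each world:
  u (successors {u, x, y, z, t}): φ is false.
  v (successors {u, v, x, z, m}): φ is false.
  w (successors {v, w, x, y, z, t}): φ is false.
  x (successors {u, x, y, z, t, m}): φ is false.
  y (successors {u, v, w, x, y, z}): φ is false.
  z (successors {u, v, w, x, y, z}): φ is false.
  t (successors {v, w, t, m}): φ is false.
  m (successors {u, v, w, y, z, t, m}): φ is false.
For instance, at u:
  At u: ¬◇q is false, ◇r is true, so ¬◇q ∧ ◇r is false.
    At u: ◇q is true, so ¬◇q is false.
      At u: ◇q requires q at some successor in {u, x, y, z, t}.
        q holds at u, so ◇q is true at u.
    At u: ◇r requires r at some successor in {u, x, y, z, t}.
      r holds at z, so ◇r is true at u.
Satisfying worlds: none.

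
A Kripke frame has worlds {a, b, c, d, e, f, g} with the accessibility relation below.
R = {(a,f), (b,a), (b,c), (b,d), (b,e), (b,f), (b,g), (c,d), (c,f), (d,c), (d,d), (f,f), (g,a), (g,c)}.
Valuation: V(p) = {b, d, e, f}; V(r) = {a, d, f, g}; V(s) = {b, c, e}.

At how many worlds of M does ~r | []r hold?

Let φ = ~r | []r. Evaluate φ at each world:
  a (successors {f}): φ is true.
  b (successors {a, c, d, e, f, g}): φ is true.
  c (successors {d, f}): φ is true.
  d (successors {c, d}): φ is false.
  e (successors ∅): φ is true.
  f (successors {f}): φ is true.
  g (successors {a, c}): φ is false.
For instance, at f:
  At f: ~r is false, []r is true, so ~r | []r is true.
    At f: []r requires r at every successor {f}.
      At f: r is true.
    So []r is true at f.
Satisfying worlds: {a, b, c, e, f}

5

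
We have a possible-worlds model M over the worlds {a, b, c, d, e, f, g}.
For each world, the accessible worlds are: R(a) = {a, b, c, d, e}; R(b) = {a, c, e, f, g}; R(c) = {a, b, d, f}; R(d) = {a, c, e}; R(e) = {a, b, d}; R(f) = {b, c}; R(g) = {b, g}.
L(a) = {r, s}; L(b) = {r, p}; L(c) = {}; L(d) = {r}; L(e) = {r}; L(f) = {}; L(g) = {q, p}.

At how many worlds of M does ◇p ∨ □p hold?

6

Recall that □ψ holds at a world iff ψ holds at every accessible world, and ◇ψ holds iff ψ holds at some accessible world.
Let φ = ◇p ∨ □p. Evaluate φ at each world:
  a (successors {a, b, c, d, e}): φ is true.
  b (successors {a, c, e, f, g}): φ is true.
  c (successors {a, b, d, f}): φ is true.
  d (successors {a, c, e}): φ is false.
  e (successors {a, b, d}): φ is true.
  f (successors {b, c}): φ is true.
  g (successors {b, g}): φ is true.
For instance, at e:
  At e: ◇p is true, □p is false, so ◇p ∨ □p is true.
    At e: ◇p requires p at some successor in {a, b, d}.
      p holds at b, so ◇p is true at e.
    At e: □p requires p at every successor {a, b, d}.
      p fails at a, so □p is false at e.
Satisfying worlds: {a, b, c, e, f, g}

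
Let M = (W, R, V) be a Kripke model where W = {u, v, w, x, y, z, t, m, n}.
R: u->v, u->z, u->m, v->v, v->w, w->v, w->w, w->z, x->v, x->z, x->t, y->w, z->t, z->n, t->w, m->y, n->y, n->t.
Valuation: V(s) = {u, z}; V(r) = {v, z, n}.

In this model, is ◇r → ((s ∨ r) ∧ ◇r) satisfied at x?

No

At x: ◇r is true, (s ∨ r) ∧ ◇r is false, so ◇r → ((s ∨ r) ∧ ◇r) is false.
  At x: ◇r requires r at some successor in {v, z, t}.
    r holds at v, so ◇r is true at x.
  At x: s ∨ r is false, ◇r is true, so (s ∨ r) ∧ ◇r is false.
    At x: ◇r requires r at some successor in {v, z, t}.
      r holds at v, so ◇r is true at x.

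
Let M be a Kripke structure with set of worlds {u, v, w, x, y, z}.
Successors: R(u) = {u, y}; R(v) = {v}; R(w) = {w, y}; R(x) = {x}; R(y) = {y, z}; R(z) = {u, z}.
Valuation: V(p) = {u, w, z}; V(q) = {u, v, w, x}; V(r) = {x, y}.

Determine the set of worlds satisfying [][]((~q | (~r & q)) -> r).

x

Recall that []ψ holds at a world iff ψ holds at every accessible world, and <>ψ holds iff ψ holds at some accessible world.
Let φ = [][]((~q | (~r & q)) -> r). Evaluate φ at each world:
  u (successors {u, y}): φ is false.
  v (successors {v}): φ is false.
  w (successors {w, y}): φ is false.
  x (successors {x}): φ is true.
  y (successors {y, z}): φ is false.
  z (successors {u, z}): φ is false.
For instance, at u:
  At u: [][]((~q | (~r & q)) -> r) requires []((~q | (~r & q)) -> r) at every successor {u, y}.
    []((~q | (~r & q)) -> r) fails at u, so [][]((~q | (~r & q)) -> r) is false at u.
      At u: []((~q | (~r & q)) -> r) requires (~q | (~r & q)) -> r at every successor {u, y}.
        (~q | (~r & q)) -> r fails at u, so []((~q | (~r & q)) -> r) is false at u.
Satisfying worlds: {x}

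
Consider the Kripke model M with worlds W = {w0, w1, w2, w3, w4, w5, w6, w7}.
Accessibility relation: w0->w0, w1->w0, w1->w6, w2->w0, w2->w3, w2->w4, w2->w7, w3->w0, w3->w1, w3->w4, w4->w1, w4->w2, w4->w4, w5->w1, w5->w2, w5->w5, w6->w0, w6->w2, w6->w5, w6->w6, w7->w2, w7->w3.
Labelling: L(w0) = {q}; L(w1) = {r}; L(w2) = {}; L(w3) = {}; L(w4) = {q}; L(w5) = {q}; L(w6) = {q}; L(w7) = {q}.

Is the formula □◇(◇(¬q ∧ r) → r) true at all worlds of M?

Yes

Let φ = □◇(◇(¬q ∧ r) → r). Evaluate φ at each world:
  w0 (successors {w0}): φ is true.
  w1 (successors {w0, w6}): φ is true.
  w2 (successors {w0, w3, w4, w7}): φ is true.
  w3 (successors {w0, w1, w4}): φ is true.
  w4 (successors {w1, w2, w4}): φ is true.
  w5 (successors {w1, w2, w5}): φ is true.
  w6 (successors {w0, w2, w5, w6}): φ is true.
  w7 (successors {w2, w3}): φ is true.
For instance, at w1:
  At w1: □◇(◇(¬q ∧ r) → r) requires ◇(◇(¬q ∧ r) → r) at every successor {w0, w6}.
      At w0: ◇(◇(¬q ∧ r) → r) requires ◇(¬q ∧ r) → r at some successor in {w0}.
        ◇(¬q ∧ r) → r holds at w0, so ◇(◇(¬q ∧ r) → r) is true at w0.
      At w6: ◇(◇(¬q ∧ r) → r) requires ◇(¬q ∧ r) → r at some successor in {w0, w2, w5, w6}.
        ◇(¬q ∧ r) → r holds at w0, so ◇(◇(¬q ∧ r) → r) is true at w6.
  So □◇(◇(¬q ∧ r) → r) is true at w1.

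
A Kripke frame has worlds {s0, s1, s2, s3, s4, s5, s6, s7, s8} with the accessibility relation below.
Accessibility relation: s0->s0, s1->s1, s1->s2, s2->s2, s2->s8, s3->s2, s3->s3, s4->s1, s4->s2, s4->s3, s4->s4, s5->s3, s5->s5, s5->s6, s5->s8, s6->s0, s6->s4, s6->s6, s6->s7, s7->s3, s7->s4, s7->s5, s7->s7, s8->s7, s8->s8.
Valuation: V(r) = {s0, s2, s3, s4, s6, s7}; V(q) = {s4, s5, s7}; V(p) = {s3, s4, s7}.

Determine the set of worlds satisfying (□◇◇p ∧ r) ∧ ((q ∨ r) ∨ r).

Recall that □ψ holds at a world iff ψ holds at every accessible world, and ◇ψ holds iff ψ holds at some accessible world.
Let φ = (□◇◇p ∧ r) ∧ ((q ∨ r) ∨ r). Evaluate φ at each world:
  s0 (successors {s0}): φ is false.
  s1 (successors {s1, s2}): φ is false.
  s2 (successors {s2, s8}): φ is true.
  s3 (successors {s2, s3}): φ is true.
  s4 (successors {s1, s2, s3, s4}): φ is false.
  s5 (successors {s3, s5, s6, s8}): φ is false.
  s6 (successors {s0, s4, s6, s7}): φ is false.
  s7 (successors {s3, s4, s5, s7}): φ is true.
  s8 (successors {s7, s8}): φ is false.
For instance, at s6:
  At s6: □◇◇p ∧ r is false, (q ∨ r) ∨ r is true, so (□◇◇p ∧ r) ∧ ((q ∨ r) ∨ r) is false.
    At s6: □◇◇p is false, r is true, so □◇◇p ∧ r is false.
      At s6: □◇◇p requires ◇◇p at every successor {s0, s4, s6, s7}.
        ◇◇p fails at s0, so □◇◇p is false at s6.
Satisfying worlds: {s2, s3, s7}

s2, s3, s7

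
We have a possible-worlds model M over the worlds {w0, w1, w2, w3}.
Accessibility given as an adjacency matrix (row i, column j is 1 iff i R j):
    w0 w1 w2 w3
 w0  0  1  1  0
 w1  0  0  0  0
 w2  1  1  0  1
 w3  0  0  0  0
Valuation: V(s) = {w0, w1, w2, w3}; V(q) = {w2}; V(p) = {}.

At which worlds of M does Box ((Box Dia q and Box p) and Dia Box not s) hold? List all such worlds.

w1, w3

Let φ = Box ((Box Dia q and Box p) and Dia Box not s). Evaluate φ at each world:
  w0 (successors {w1, w2}): φ is false.
  w1 (successors ∅): φ is true.
  w2 (successors {w0, w1, w3}): φ is false.
  w3 (successors ∅): φ is true.
For instance, at w2:
  At w2: Box ((Box Dia q and Box p) and Dia Box not s) requires (Box Dia q and Box p) and Dia Box not s at every successor {w0, w1, w3}.
    (Box Dia q and Box p) and Dia Box not s fails at w0, so Box ((Box Dia q and Box p) and Dia Box not s) is false at w2.
      At w0: Box Dia q and Box p is false, Dia Box not s is true, so (Box Dia q and Box p) and Dia Box not s is false.
Satisfying worlds: {w1, w3}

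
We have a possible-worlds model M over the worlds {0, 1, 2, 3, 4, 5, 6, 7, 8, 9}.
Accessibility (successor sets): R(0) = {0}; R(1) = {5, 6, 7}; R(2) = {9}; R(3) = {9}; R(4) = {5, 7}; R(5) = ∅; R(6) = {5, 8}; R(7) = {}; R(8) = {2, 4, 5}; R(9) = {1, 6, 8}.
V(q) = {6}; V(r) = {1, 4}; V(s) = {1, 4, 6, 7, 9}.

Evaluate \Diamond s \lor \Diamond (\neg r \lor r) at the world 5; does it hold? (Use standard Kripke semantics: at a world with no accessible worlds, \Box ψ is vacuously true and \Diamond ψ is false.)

At 5: \Diamond s is false, \Diamond (\neg r \lor r) is false, so \Diamond s \lor \Diamond (\neg r \lor r) is false.
  At 5: no accessible worlds, so \Diamond s is false.
  At 5: no accessible worlds, so \Diamond (\neg r \lor r) is false.

No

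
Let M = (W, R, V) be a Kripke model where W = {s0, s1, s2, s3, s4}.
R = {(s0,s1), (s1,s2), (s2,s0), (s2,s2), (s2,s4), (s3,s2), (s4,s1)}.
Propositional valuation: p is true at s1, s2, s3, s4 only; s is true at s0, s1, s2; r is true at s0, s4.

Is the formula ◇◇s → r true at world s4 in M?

Yes

Recall that ◇ψ holds at a world iff ψ holds at some accessible world.
At s4: ◇◇s is true, r is true, so ◇◇s → r is true.
  At s4: ◇◇s requires ◇s at some successor in {s1}.
    ◇s holds at s1, so ◇◇s is true at s4.
      At s1: ◇s requires s at some successor in {s2}.
        s holds at s2, so ◇s is true at s1.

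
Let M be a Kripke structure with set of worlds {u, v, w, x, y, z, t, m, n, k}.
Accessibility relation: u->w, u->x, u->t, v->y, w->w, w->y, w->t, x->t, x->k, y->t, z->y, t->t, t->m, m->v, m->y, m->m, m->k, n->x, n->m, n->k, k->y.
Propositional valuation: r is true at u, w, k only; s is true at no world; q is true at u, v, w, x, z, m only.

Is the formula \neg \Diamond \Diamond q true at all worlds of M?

No

Recall that \Diamond ψ holds at a world iff ψ holds at some accessible world.
Let φ = \neg \Diamond \Diamond q. Evaluate φ at each world:
  u (successors {w, x, t}): φ is false.
  v (successors {y}): φ is true.
  w (successors {w, y, t}): φ is false.
  x (successors {t, k}): φ is false.
  y (successors {t}): φ is false.
  z (successors {y}): φ is true.
  t (successors {t, m}): φ is false.
  m (successors {v, y, m, k}): φ is false.
  n (successors {x, m, k}): φ is false.
  k (successors {y}): φ is true.
Detail at u (counterexample):
  At u: \Diamond \Diamond q is true, so \neg \Diamond \Diamond q is false.
    At u: \Diamond \Diamond q requires \Diamond q at some successor in {w, x, t}.
      \Diamond q holds at w, so \Diamond \Diamond q is true at u.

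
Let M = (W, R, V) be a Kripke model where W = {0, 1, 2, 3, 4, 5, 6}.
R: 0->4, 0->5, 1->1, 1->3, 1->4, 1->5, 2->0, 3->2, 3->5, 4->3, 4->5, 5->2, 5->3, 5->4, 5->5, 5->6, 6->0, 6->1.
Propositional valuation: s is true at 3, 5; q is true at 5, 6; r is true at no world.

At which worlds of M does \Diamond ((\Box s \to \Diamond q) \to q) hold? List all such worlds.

0, 1, 3, 4, 5

Recall that \Box ψ holds at a world iff ψ holds at every accessible world, and \Diamond ψ holds iff ψ holds at some accessible world.
Let φ = \Diamond ((\Box s \to \Diamond q) \to q). Evaluate φ at each world:
  0 (successors {4, 5}): φ is true.
  1 (successors {1, 3, 4, 5}): φ is true.
  2 (successors {0}): φ is false.
  3 (successors {2, 5}): φ is true.
  4 (successors {3, 5}): φ is true.
  5 (successors {2, 3, 4, 5, 6}): φ is true.
  6 (successors {0, 1}): φ is false.
For instance, at 5:
  At 5: \Diamond ((\Box s \to \Diamond q) \to q) requires (\Box s \to \Diamond q) \to q at some successor in {2, 3, 4, 5, 6}.
    (\Box s \to \Diamond q) \to q holds at 5, so \Diamond ((\Box s \to \Diamond q) \to q) is true at 5.
      At 5: \Box s \to \Diamond q is true, q is true, so (\Box s \to \Diamond q) \to q is true.
Satisfying worlds: {0, 1, 3, 4, 5}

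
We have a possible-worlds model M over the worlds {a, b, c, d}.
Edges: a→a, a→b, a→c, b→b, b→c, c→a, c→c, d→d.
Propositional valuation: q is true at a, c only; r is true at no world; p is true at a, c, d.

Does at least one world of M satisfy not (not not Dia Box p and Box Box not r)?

No

Let φ = not (not not Dia Box p and Box Box not r). Evaluate φ at each world:
  a (successors {a, b, c}): φ is false.
  b (successors {b, c}): φ is false.
  c (successors {a, c}): φ is false.
  d (successors {d}): φ is false.
For instance, at a:
  At a: not not Dia Box p and Box Box not r is true, so not (not not Dia Box p and Box Box not r) is false.
    At a: not not Dia Box p is true, Box Box not r is true, so not not Dia Box p and Box Box not r is true.
      At a: not Dia Box p is false, so not not Dia Box p is true.
      At a: Box Box not r requires Box not r at every successor {a, b, c}.
        At a: Box not r is true.
        At b: Box not r is true.
        At c: Box not r is true.
      So Box Box not r is true at a.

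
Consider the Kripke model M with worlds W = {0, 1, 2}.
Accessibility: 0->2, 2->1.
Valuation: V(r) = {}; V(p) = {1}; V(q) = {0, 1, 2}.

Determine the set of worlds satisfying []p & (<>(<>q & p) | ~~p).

Let φ = []p & (<>(<>q & p) | ~~p). Evaluate φ at each world:
  0 (successors {2}): φ is false.
  1 (successors ∅): φ is true.
  2 (successors {1}): φ is false.
For instance, at 0:
  At 0: []p is false, <>(<>q & p) | ~~p is false, so []p & (<>(<>q & p) | ~~p) is false.
    At 0: []p requires p at every successor {2}.
      p fails at 2, so []p is false at 0.
    At 0: <>(<>q & p) is false, ~~p is false, so <>(<>q & p) | ~~p is false.
      At 0: <>(<>q & p) requires <>q & p at some successor in {2}.
        At 2: <>q & p is false.
      So <>(<>q & p) is false at 0.
Satisfying worlds: {1}

1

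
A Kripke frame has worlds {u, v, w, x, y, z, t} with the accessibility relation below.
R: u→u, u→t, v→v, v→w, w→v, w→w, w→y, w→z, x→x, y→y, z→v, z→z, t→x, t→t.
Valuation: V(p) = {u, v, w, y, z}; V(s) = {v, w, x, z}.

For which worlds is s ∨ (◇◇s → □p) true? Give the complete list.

Let φ = s ∨ (◇◇s → □p). Evaluate φ at each world:
  u (successors {u, t}): φ is false.
  v (successors {v, w}): φ is true.
  w (successors {v, w, y, z}): φ is true.
  x (successors {x}): φ is true.
  y (successors {y}): φ is true.
  z (successors {v, z}): φ is true.
  t (successors {x, t}): φ is false.
For instance, at z:
  At z: s is true, ◇◇s → □p is true, so s ∨ (◇◇s → □p) is true.
    At z: ◇◇s is true, □p is true, so ◇◇s → □p is true.
      At z: ◇◇s requires ◇s at some successor in {v, z}.
        ◇s holds at v, so ◇◇s is true at z.
      At z: □p requires p at every successor {v, z}.
        At v: p is true.
        At z: p is true.
      So □p is true at z.
Satisfying worlds: {v, w, x, y, z}

v, w, x, y, z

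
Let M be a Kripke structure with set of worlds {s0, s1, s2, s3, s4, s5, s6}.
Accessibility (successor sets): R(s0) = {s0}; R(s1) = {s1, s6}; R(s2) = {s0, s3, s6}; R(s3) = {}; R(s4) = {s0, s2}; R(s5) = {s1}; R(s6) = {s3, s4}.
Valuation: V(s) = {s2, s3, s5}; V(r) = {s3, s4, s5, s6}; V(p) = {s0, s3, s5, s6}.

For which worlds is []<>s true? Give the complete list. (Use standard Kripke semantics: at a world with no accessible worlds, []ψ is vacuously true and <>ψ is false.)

Let φ = []<>s. Evaluate φ at each world:
  s0 (successors {s0}): φ is false.
  s1 (successors {s1, s6}): φ is false.
  s2 (successors {s0, s3, s6}): φ is false.
  s3 (successors ∅): φ is true.
  s4 (successors {s0, s2}): φ is false.
  s5 (successors {s1}): φ is false.
  s6 (successors {s3, s4}): φ is false.
For instance, at s2:
  At s2: []<>s requires <>s at every successor {s0, s3, s6}.
    <>s fails at s0, so []<>s is false at s2.
      At s0: <>s requires s at some successor in {s0}.
        At s0: s is false.
      So <>s is false at s0.
Satisfying worlds: {s3}

s3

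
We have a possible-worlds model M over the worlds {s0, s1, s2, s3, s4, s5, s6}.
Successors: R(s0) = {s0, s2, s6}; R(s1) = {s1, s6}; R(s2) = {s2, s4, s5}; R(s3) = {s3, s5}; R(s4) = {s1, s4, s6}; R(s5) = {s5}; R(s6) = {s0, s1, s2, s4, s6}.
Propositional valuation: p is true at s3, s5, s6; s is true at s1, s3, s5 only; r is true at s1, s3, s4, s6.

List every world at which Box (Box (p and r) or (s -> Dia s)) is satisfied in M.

s0, s1, s2, s3, s4, s5, s6

Let φ = Box (Box (p and r) or (s -> Dia s)). Evaluate φ at each world:
  s0 (successors {s0, s2, s6}): φ is true.
  s1 (successors {s1, s6}): φ is true.
  s2 (successors {s2, s4, s5}): φ is true.
  s3 (successors {s3, s5}): φ is true.
  s4 (successors {s1, s4, s6}): φ is true.
  s5 (successors {s5}): φ is true.
  s6 (successors {s0, s1, s2, s4, s6}): φ is true.
For instance, at s3:
  At s3: Box (Box (p and r) or (s -> Dia s)) requires Box (p and r) or (s -> Dia s) at every successor {s3, s5}.
      At s3: Box (p and r) is false, s -> Dia s is true, so Box (p and r) or (s -> Dia s) is true.
      At s5: Box (p and r) is false, s -> Dia s is true, so Box (p and r) or (s -> Dia s) is true.
  So Box (Box (p and r) or (s -> Dia s)) is true at s3.
Satisfying worlds: {s0, s1, s2, s3, s4, s5, s6}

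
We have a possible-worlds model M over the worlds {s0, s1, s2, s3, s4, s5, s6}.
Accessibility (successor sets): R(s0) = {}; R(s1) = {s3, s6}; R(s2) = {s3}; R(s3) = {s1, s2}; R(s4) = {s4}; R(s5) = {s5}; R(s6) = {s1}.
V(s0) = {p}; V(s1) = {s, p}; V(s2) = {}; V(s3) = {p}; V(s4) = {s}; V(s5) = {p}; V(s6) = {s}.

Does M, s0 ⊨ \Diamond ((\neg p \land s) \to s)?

At s0: no accessible worlds, so \Diamond ((\neg p \land s) \to s) is false.

No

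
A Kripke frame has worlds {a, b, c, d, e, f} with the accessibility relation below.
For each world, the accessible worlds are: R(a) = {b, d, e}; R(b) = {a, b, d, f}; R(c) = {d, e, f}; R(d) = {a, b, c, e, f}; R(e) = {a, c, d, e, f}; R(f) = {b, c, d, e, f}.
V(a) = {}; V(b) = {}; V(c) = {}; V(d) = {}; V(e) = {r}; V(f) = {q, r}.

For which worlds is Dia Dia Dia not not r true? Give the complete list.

a, b, c, d, e, f

Let φ = Dia Dia Dia not not r. Evaluate φ at each world:
  a (successors {b, d, e}): φ is true.
  b (successors {a, b, d, f}): φ is true.
  c (successors {d, e, f}): φ is true.
  d (successors {a, b, c, e, f}): φ is true.
  e (successors {a, c, d, e, f}): φ is true.
  f (successors {b, c, d, e, f}): φ is true.
For instance, at b:
  At b: Dia Dia Dia not not r requires Dia Dia not not r at some successor in {a, b, d, f}.
    Dia Dia not not r holds at a, so Dia Dia Dia not not r is true at b.
      At a: Dia Dia not not r requires Dia not not r at some successor in {b, d, e}.
        Dia not not r holds at b, so Dia Dia not not r is true at a.
Satisfying worlds: {a, b, c, d, e, f}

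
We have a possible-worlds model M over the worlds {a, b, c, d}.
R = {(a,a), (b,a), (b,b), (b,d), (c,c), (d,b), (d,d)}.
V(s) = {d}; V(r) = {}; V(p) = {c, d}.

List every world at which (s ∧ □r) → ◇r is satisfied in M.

a, b, c, d

Let φ = (s ∧ □r) → ◇r. Evaluate φ at each world:
  a (successors {a}): φ is true.
  b (successors {a, b, d}): φ is true.
  c (successors {c}): φ is true.
  d (successors {b, d}): φ is true.
For instance, at a:
  At a: s ∧ □r is false, ◇r is false, so (s ∧ □r) → ◇r is true.
    At a: s is false, □r is false, so s ∧ □r is false.
      At a: □r requires r at every successor {a}.
        r fails at a, so □r is false at a.
    At a: ◇r requires r at some successor in {a}.
      At a: r is false.
    So ◇r is false at a.
Satisfying worlds: {a, b, c, d}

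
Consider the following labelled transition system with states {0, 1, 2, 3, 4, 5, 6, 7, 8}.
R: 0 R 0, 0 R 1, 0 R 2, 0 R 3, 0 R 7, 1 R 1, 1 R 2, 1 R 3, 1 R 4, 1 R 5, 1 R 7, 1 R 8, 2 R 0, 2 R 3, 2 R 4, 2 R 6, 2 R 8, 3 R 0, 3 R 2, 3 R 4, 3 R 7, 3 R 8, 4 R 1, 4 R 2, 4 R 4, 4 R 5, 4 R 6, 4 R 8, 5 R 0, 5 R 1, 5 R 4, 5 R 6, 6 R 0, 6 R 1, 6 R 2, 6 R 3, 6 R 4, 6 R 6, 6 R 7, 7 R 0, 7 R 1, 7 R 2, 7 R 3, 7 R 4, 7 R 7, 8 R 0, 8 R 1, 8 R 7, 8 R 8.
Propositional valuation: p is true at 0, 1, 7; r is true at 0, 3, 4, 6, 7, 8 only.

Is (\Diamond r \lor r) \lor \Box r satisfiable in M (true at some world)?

Yes

Let φ = (\Diamond r \lor r) \lor \Box r. Evaluate φ at each world:
  0 (successors {0, 1, 2, 3, 7}): φ is true.
  1 (successors {1, 2, 3, 4, 5, 7, 8}): φ is true.
  2 (successors {0, 3, 4, 6, 8}): φ is true.
  3 (successors {0, 2, 4, 7, 8}): φ is true.
  4 (successors {1, 2, 4, 5, 6, 8}): φ is true.
  5 (successors {0, 1, 4, 6}): φ is true.
  6 (successors {0, 1, 2, 3, 4, 6, 7}): φ is true.
  7 (successors {0, 1, 2, 3, 4, 7}): φ is true.
  8 (successors {0, 1, 7, 8}): φ is true.
Detail at 0 (witness):
  At 0: \Diamond r \lor r is true, \Box r is false, so (\Diamond r \lor r) \lor \Box r is true.
    At 0: \Diamond r is true, r is true, so \Diamond r \lor r is true.
      At 0: \Diamond r requires r at some successor in {0, 1, 2, 3, 7}.
        r holds at 0, so \Diamond r is true at 0.
    At 0: \Box r requires r at every successor {0, 1, 2, 3, 7}.
      r fails at 1, so \Box r is false at 0.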